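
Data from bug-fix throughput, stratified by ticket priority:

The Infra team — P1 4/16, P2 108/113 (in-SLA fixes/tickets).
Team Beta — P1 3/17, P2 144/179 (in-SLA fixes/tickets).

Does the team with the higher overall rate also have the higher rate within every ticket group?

Yes

P1: the Infra team 4/16 = 25.0%, Team Beta 3/17 = 17.6% → the Infra team
P2: the Infra team 108/113 = 95.6%, Team Beta 144/179 = 80.4% → the Infra team
Overall: the Infra team 112/129 = 86.8%, Team Beta 147/196 = 75.0% → the Infra team
The Infra team wins overall and in every ticket group — no reversal.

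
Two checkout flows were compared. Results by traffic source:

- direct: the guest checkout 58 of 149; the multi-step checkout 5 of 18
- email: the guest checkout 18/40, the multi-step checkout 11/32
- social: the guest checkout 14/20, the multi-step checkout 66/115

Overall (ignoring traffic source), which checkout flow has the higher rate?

the multi-step checkout

Direct: the guest checkout 58/149 = 38.9%, the multi-step checkout 5/18 = 27.8% → the guest checkout
Email: the guest checkout 18/40 = 45.0%, the multi-step checkout 11/32 = 34.4% → the guest checkout
Social: the guest checkout 14/20 = 70.0%, the multi-step checkout 66/115 = 57.4% → the guest checkout
Overall: the guest checkout 90/209 = 43.1%, the multi-step checkout 82/165 = 49.7% → the multi-step checkout
(The guest checkout wins every traffic group but the multi-step checkout wins overall — the guest checkout's sessions skew toward the low-rate direct group.)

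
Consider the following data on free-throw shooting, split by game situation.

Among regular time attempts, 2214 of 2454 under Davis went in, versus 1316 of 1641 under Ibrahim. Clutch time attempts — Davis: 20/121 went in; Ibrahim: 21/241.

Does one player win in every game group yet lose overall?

No

Regular time: Davis 2214/2454 = 90.2%, Ibrahim 1316/1641 = 80.2% → Davis
Clutch time: Davis 20/121 = 16.5%, Ibrahim 21/241 = 8.7% → Davis
Overall: Davis 2234/2575 = 86.8%, Ibrahim 1337/1882 = 71.0% → Davis
Davis wins overall and in every game group — no reversal.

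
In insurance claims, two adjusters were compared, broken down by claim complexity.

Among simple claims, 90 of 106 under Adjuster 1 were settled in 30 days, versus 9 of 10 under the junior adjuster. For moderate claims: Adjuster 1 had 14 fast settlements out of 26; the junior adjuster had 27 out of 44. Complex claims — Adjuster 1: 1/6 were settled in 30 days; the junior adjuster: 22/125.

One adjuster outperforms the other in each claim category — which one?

the junior adjuster

Simple: Adjuster 1 90/106 = 84.9%, the junior adjuster 9/10 = 90.0% → the junior adjuster
Moderate: Adjuster 1 14/26 = 53.8%, the junior adjuster 27/44 = 61.4% → the junior adjuster
Complex: Adjuster 1 1/6 = 16.7%, the junior adjuster 22/125 = 17.6% → the junior adjuster
The junior adjuster has the higher rate in all 3 groups.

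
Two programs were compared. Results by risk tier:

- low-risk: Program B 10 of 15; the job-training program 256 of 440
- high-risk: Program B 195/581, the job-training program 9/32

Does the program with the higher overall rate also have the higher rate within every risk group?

No

Low-risk: Program B 10/15 = 66.7%, the job-training program 256/440 = 58.2% → Program B
High-risk: Program B 195/581 = 33.6%, the job-training program 9/32 = 28.1% → Program B
Overall: Program B 205/596 = 34.4%, the job-training program 265/472 = 56.1% → the job-training program
Program B wins each risk group but the job-training program wins overall — the comparison reverses. Program B's participants skew toward high-risk, which has a lower base rate.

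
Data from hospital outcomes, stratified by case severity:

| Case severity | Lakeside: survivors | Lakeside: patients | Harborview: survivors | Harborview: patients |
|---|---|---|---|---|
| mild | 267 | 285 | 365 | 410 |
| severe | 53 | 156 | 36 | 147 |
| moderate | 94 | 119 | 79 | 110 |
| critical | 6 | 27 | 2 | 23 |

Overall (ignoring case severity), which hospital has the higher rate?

Lakeside

Mild: Lakeside 267/285 = 93.7%, Harborview 365/410 = 89.0% → Lakeside
Severe: Lakeside 53/156 = 34.0%, Harborview 36/147 = 24.5% → Lakeside
Moderate: Lakeside 94/119 = 79.0%, Harborview 79/110 = 71.8% → Lakeside
Critical: Lakeside 6/27 = 22.2%, Harborview 2/23 = 8.7% → Lakeside
Overall: Lakeside 420/587 = 71.6%, Harborview 482/690 = 69.9% → Lakeside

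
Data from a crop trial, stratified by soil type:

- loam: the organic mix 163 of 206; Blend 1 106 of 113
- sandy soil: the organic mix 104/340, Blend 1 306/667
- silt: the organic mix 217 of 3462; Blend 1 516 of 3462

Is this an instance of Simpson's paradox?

No

Loam: the organic mix 163/206 = 79.1%, Blend 1 106/113 = 93.8% → Blend 1
Sandy soil: the organic mix 104/340 = 30.6%, Blend 1 306/667 = 45.9% → Blend 1
Silt: the organic mix 217/3462 = 6.3%, Blend 1 516/3462 = 14.9% → Blend 1
Overall: the organic mix 484/4008 = 12.1%, Blend 1 928/4242 = 21.9% → Blend 1
Blend 1 wins overall and in every soil group — no reversal.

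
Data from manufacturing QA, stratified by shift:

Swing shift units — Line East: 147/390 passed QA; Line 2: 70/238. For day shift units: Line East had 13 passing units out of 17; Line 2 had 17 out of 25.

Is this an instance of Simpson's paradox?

No

Swing shift: Line East 147/390 = 37.7%, Line 2 70/238 = 29.4% → Line East
Day shift: Line East 13/17 = 76.5%, Line 2 17/25 = 68.0% → Line East
Overall: Line East 160/407 = 39.3%, Line 2 87/263 = 33.1% → Line East
Line East wins overall and in every shift group — no reversal.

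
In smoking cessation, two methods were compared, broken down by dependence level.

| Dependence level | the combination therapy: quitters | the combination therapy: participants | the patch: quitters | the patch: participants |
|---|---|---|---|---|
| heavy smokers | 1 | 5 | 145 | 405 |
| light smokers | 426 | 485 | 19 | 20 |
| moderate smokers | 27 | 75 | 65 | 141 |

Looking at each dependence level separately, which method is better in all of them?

Heavy smokers: the combination therapy 1/5 = 20.0%, the patch 145/405 = 35.8% → the patch
Light smokers: the combination therapy 426/485 = 87.8%, the patch 19/20 = 95.0% → the patch
Moderate smokers: the combination therapy 27/75 = 36.0%, the patch 65/141 = 46.1% → the patch
The patch has the higher rate in all 3 groups.

the patch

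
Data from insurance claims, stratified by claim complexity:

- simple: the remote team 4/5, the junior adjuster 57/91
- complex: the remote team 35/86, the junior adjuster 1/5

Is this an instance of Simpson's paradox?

Simple: the remote team 4/5 = 80.0%, the junior adjuster 57/91 = 62.6% → the remote team
Complex: the remote team 35/86 = 40.7%, the junior adjuster 1/5 = 20.0% → the remote team
Overall: the remote team 39/91 = 42.9%, the junior adjuster 58/96 = 60.4% → the junior adjuster
The remote team wins each claim group but the junior adjuster wins overall — the comparison reverses. The remote team's claims skew toward complex, which has a lower base rate.

Yes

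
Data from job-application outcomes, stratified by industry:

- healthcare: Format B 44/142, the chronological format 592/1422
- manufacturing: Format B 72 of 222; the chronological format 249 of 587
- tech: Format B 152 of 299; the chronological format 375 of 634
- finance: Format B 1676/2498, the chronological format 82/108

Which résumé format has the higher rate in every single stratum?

the chronological format

Healthcare: Format B 44/142 = 31.0%, the chronological format 592/1422 = 41.6% → the chronological format
Manufacturing: Format B 72/222 = 32.4%, the chronological format 249/587 = 42.4% → the chronological format
Tech: Format B 152/299 = 50.8%, the chronological format 375/634 = 59.1% → the chronological format
Finance: Format B 1676/2498 = 67.1%, the chronological format 82/108 = 75.9% → the chronological format
The chronological format has the higher rate in all 4 groups.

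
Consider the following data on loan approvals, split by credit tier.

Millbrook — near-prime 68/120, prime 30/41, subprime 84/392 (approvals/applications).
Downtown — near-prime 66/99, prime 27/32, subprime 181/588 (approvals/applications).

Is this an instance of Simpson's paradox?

Near-prime: Millbrook 68/120 = 56.7%, Downtown 66/99 = 66.7% → Downtown
Prime: Millbrook 30/41 = 73.2%, Downtown 27/32 = 84.4% → Downtown
Subprime: Millbrook 84/392 = 21.4%, Downtown 181/588 = 30.8% → Downtown
Overall: Millbrook 182/553 = 32.9%, Downtown 274/719 = 38.1% → Downtown
Downtown wins overall and in every credit group — no reversal.

No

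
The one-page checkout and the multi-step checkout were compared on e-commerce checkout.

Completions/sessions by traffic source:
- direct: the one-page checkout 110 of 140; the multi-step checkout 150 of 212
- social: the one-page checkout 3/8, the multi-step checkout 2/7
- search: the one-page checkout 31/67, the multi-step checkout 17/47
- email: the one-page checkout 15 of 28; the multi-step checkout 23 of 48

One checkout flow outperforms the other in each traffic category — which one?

the one-page checkout

Direct: the one-page checkout 110/140 = 78.6%, the multi-step checkout 150/212 = 70.8% → the one-page checkout
Social: the one-page checkout 3/8 = 37.5%, the multi-step checkout 2/7 = 28.6% → the one-page checkout
Search: the one-page checkout 31/67 = 46.3%, the multi-step checkout 17/47 = 36.2% → the one-page checkout
Email: the one-page checkout 15/28 = 53.6%, the multi-step checkout 23/48 = 47.9% → the one-page checkout
The one-page checkout has the higher rate in all 4 groups.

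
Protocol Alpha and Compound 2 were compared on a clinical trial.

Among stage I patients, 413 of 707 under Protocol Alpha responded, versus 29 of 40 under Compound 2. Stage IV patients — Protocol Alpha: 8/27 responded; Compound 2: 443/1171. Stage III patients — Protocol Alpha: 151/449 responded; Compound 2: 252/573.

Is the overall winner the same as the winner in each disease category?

No

Stage I: Protocol Alpha 413/707 = 58.4%, Compound 2 29/40 = 72.5% → Compound 2
Stage IV: Protocol Alpha 8/27 = 29.6%, Compound 2 443/1171 = 37.8% → Compound 2
Stage III: Protocol Alpha 151/449 = 33.6%, Compound 2 252/573 = 44.0% → Compound 2
Overall: Protocol Alpha 572/1183 = 48.4%, Compound 2 724/1784 = 40.6% → Protocol Alpha
Compound 2 wins each disease group but Protocol Alpha wins overall — the comparison reverses. Compound 2's patients skew toward stage IV, which has a lower base rate.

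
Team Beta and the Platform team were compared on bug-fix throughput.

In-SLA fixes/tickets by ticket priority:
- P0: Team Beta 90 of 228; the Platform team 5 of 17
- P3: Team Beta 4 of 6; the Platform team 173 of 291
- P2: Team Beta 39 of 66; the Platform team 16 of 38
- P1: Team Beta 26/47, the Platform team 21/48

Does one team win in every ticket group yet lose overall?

P0: Team Beta 90/228 = 39.5%, the Platform team 5/17 = 29.4% → Team Beta
P3: Team Beta 4/6 = 66.7%, the Platform team 173/291 = 59.5% → Team Beta
P2: Team Beta 39/66 = 59.1%, the Platform team 16/38 = 42.1% → Team Beta
P1: Team Beta 26/47 = 55.3%, the Platform team 21/48 = 43.8% → Team Beta
Overall: Team Beta 159/347 = 45.8%, the Platform team 215/394 = 54.6% → the Platform team
Team Beta wins each ticket group but the Platform team wins overall — the comparison reverses. Team Beta's tickets skew toward P0, which has a lower base rate.

Yes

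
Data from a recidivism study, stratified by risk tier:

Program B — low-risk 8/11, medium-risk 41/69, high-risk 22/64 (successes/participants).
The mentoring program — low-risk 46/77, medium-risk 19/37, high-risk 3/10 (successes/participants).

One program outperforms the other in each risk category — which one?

Program B

Low-risk: Program B 8/11 = 72.7%, the mentoring program 46/77 = 59.7% → Program B
Medium-risk: Program B 41/69 = 59.4%, the mentoring program 19/37 = 51.4% → Program B
High-risk: Program B 22/64 = 34.4%, the mentoring program 3/10 = 30.0% → Program B
Program B has the higher rate in all 3 groups.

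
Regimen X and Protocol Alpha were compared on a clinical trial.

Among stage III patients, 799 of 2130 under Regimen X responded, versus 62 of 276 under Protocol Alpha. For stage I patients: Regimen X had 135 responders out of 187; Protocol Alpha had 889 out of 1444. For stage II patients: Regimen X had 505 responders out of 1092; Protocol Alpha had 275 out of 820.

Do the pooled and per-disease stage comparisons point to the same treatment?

Stage III: Regimen X 799/2130 = 37.5%, Protocol Alpha 62/276 = 22.5% → Regimen X
Stage I: Regimen X 135/187 = 72.2%, Protocol Alpha 889/1444 = 61.6% → Regimen X
Stage II: Regimen X 505/1092 = 46.2%, Protocol Alpha 275/820 = 33.5% → Regimen X
Overall: Regimen X 1439/3409 = 42.2%, Protocol Alpha 1226/2540 = 48.3% → Protocol Alpha
Regimen X wins each disease group but Protocol Alpha wins overall — the comparison reverses. Regimen X's patients skew toward stage III, which has a lower base rate.

No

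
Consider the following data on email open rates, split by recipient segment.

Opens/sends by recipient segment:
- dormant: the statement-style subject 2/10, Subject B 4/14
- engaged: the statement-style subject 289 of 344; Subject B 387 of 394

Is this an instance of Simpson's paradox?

Dormant: the statement-style subject 2/10 = 20.0%, Subject B 4/14 = 28.6% → Subject B
Engaged: the statement-style subject 289/344 = 84.0%, Subject B 387/394 = 98.2% → Subject B
Overall: the statement-style subject 291/354 = 82.2%, Subject B 391/408 = 95.8% → Subject B
Subject B wins overall and in every recipient group — no reversal.

No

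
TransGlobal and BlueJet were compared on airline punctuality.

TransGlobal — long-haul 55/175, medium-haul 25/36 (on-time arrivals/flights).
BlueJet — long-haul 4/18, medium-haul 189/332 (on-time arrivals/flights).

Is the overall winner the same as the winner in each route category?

Long-haul: TransGlobal 55/175 = 31.4%, BlueJet 4/18 = 22.2% → TransGlobal
Medium-haul: TransGlobal 25/36 = 69.4%, BlueJet 189/332 = 56.9% → TransGlobal
Overall: TransGlobal 80/211 = 37.9%, BlueJet 193/350 = 55.1% → BlueJet
TransGlobal wins each route group but BlueJet wins overall — the comparison reverses. TransGlobal's flights skew toward long-haul, which has a lower base rate.

No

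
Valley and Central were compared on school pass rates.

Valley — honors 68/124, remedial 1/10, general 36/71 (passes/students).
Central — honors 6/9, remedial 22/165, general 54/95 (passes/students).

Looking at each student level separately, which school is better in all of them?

Honors: Valley 68/124 = 54.8%, Central 6/9 = 66.7% → Central
Remedial: Valley 1/10 = 10.0%, Central 22/165 = 13.3% → Central
General: Valley 36/71 = 50.7%, Central 54/95 = 56.8% → Central
Central has the higher rate in all 3 groups.

Central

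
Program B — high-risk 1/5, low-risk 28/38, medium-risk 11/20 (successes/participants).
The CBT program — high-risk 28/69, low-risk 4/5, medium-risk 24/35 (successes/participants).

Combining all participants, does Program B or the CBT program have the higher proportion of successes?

Program B

High-risk: Program B 1/5 = 20.0%, the CBT program 28/69 = 40.6% → the CBT program
Low-risk: Program B 28/38 = 73.7%, the CBT program 4/5 = 80.0% → the CBT program
Medium-risk: Program B 11/20 = 55.0%, the CBT program 24/35 = 68.6% → the CBT program
Overall: Program B 40/63 = 63.5%, the CBT program 56/109 = 51.4% → Program B
(The CBT program wins every risk group but Program B wins overall — the CBT program's participants skew toward the low-rate high-risk group.)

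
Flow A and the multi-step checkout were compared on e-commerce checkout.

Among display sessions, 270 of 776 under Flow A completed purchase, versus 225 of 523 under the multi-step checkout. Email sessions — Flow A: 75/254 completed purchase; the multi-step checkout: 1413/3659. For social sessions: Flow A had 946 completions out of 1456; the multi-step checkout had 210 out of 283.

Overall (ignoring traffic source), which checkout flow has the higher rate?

Display: Flow A 270/776 = 34.8%, the multi-step checkout 225/523 = 43.0% → the multi-step checkout
Email: Flow A 75/254 = 29.5%, the multi-step checkout 1413/3659 = 38.6% → the multi-step checkout
Social: Flow A 946/1456 = 65.0%, the multi-step checkout 210/283 = 74.2% → the multi-step checkout
Overall: Flow A 1291/2486 = 51.9%, the multi-step checkout 1848/4465 = 41.4% → Flow A
(The multi-step checkout wins every traffic group but Flow A wins overall — the multi-step checkout's sessions skew toward the low-rate email group.)

Flow A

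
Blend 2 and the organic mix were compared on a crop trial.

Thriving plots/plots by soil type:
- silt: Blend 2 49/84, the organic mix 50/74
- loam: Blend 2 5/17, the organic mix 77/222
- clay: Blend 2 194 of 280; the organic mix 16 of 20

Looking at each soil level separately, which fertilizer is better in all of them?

Silt: Blend 2 49/84 = 58.3%, the organic mix 50/74 = 67.6% → the organic mix
Loam: Blend 2 5/17 = 29.4%, the organic mix 77/222 = 34.7% → the organic mix
Clay: Blend 2 194/280 = 69.3%, the organic mix 16/20 = 80.0% → the organic mix
The organic mix has the higher rate in all 3 groups.

the organic mix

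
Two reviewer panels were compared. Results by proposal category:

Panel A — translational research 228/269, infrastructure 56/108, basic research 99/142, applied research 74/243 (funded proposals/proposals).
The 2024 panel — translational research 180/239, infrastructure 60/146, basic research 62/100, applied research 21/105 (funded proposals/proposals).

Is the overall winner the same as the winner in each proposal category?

Yes

Translational research: Panel A 228/269 = 84.8%, the 2024 panel 180/239 = 75.3% → Panel A
Infrastructure: Panel A 56/108 = 51.9%, the 2024 panel 60/146 = 41.1% → Panel A
Basic research: Panel A 99/142 = 69.7%, the 2024 panel 62/100 = 62.0% → Panel A
Applied research: Panel A 74/243 = 30.5%, the 2024 panel 21/105 = 20.0% → Panel A
Overall: Panel A 457/762 = 60.0%, the 2024 panel 323/590 = 54.7% → Panel A
Panel A wins overall and in every proposal group — no reversal.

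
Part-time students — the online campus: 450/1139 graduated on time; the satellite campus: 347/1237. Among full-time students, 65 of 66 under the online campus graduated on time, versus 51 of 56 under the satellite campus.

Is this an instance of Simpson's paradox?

No

Part-time: the online campus 450/1139 = 39.5%, the satellite campus 347/1237 = 28.1% → the online campus
Full-time: the online campus 65/66 = 98.5%, the satellite campus 51/56 = 91.1% → the online campus
Overall: the online campus 515/1205 = 42.7%, the satellite campus 398/1293 = 30.8% → the online campus
The online campus wins overall and in every enrollment group — no reversal.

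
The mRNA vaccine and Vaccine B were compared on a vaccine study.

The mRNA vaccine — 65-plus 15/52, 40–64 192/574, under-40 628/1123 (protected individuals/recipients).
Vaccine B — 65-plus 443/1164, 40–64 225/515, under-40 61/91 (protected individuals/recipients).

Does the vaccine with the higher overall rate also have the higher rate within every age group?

65-plus: the mRNA vaccine 15/52 = 28.8%, Vaccine B 443/1164 = 38.1% → Vaccine B
40–64: the mRNA vaccine 192/574 = 33.4%, Vaccine B 225/515 = 43.7% → Vaccine B
Under-40: the mRNA vaccine 628/1123 = 55.9%, Vaccine B 61/91 = 67.0% → Vaccine B
Overall: the mRNA vaccine 835/1749 = 47.7%, Vaccine B 729/1770 = 41.2% → the mRNA vaccine
Vaccine B wins each age group but the mRNA vaccine wins overall — the comparison reverses. Vaccine B's recipients skew toward 65-plus, which has a lower base rate.

No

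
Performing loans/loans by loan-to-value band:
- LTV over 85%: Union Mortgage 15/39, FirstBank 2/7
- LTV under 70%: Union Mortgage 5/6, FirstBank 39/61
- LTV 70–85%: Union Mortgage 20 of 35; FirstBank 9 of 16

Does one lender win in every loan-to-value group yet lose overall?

Yes

LTV over 85%: Union Mortgage 15/39 = 38.5%, FirstBank 2/7 = 28.6% → Union Mortgage
LTV under 70%: Union Mortgage 5/6 = 83.3%, FirstBank 39/61 = 63.9% → Union Mortgage
LTV 70–85%: Union Mortgage 20/35 = 57.1%, FirstBank 9/16 = 56.2% → Union Mortgage
Overall: Union Mortgage 40/80 = 50.0%, FirstBank 50/84 = 59.5% → FirstBank
Union Mortgage wins each loan-to-value group but FirstBank wins overall — the comparison reverses. Union Mortgage's loans skew toward LTV over 85%, which has a lower base rate.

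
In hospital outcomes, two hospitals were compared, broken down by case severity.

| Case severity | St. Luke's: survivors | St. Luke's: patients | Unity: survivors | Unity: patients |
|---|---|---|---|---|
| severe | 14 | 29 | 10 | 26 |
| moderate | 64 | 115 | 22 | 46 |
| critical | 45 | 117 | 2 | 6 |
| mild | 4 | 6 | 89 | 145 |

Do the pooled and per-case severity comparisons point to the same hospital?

Severe: St. Luke's 14/29 = 48.3%, Unity 10/26 = 38.5% → St. Luke's
Moderate: St. Luke's 64/115 = 55.7%, Unity 22/46 = 47.8% → St. Luke's
Critical: St. Luke's 45/117 = 38.5%, Unity 2/6 = 33.3% → St. Luke's
Mild: St. Luke's 4/6 = 66.7%, Unity 89/145 = 61.4% → St. Luke's
Overall: St. Luke's 127/267 = 47.6%, Unity 123/223 = 55.2% → Unity
St. Luke's wins each case group but Unity wins overall — the comparison reverses. St. Luke's's patients skew toward critical, which has a lower base rate.

No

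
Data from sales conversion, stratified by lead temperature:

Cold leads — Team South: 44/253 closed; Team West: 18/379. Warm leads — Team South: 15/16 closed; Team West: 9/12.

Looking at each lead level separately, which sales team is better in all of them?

Cold: Team South 44/253 = 17.4%, Team West 18/379 = 4.7% → Team South
Warm: Team South 15/16 = 93.8%, Team West 9/12 = 75.0% → Team South
Team South has the higher rate in both groups.

Team South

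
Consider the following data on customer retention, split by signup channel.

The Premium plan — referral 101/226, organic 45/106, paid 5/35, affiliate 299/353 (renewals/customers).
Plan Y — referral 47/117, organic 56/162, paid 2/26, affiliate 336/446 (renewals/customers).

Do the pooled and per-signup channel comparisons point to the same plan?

Yes

Referral: the Premium plan 101/226 = 44.7%, Plan Y 47/117 = 40.2% → the Premium plan
Organic: the Premium plan 45/106 = 42.5%, Plan Y 56/162 = 34.6% → the Premium plan
Paid: the Premium plan 5/35 = 14.3%, Plan Y 2/26 = 7.7% → the Premium plan
Affiliate: the Premium plan 299/353 = 84.7%, Plan Y 336/446 = 75.3% → the Premium plan
Overall: the Premium plan 450/720 = 62.5%, Plan Y 441/751 = 58.7% → the Premium plan
The Premium plan wins overall and in every signup group — no reversal.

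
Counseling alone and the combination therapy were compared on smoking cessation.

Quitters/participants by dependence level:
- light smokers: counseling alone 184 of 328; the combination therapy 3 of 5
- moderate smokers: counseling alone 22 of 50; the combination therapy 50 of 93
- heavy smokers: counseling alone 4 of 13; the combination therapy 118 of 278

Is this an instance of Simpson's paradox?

Yes

Light smokers: counseling alone 184/328 = 56.1%, the combination therapy 3/5 = 60.0% → the combination therapy
Moderate smokers: counseling alone 22/50 = 44.0%, the combination therapy 50/93 = 53.8% → the combination therapy
Heavy smokers: counseling alone 4/13 = 30.8%, the combination therapy 118/278 = 42.4% → the combination therapy
Overall: counseling alone 210/391 = 53.7%, the combination therapy 171/376 = 45.5% → counseling alone
The combination therapy wins each dependence group but counseling alone wins overall — the comparison reverses. The combination therapy's participants skew toward heavy smokers, which has a lower base rate.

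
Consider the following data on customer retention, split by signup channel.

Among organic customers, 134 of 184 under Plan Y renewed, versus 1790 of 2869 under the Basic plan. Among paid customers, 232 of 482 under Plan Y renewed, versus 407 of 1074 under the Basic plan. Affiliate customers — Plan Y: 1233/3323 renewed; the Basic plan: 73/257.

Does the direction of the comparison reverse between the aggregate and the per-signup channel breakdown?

Yes

Organic: Plan Y 134/184 = 72.8%, the Basic plan 1790/2869 = 62.4% → Plan Y
Paid: Plan Y 232/482 = 48.1%, the Basic plan 407/1074 = 37.9% → Plan Y
Affiliate: Plan Y 1233/3323 = 37.1%, the Basic plan 73/257 = 28.4% → Plan Y
Overall: Plan Y 1599/3989 = 40.1%, the Basic plan 2270/4200 = 54.0% → the Basic plan
Plan Y wins each signup group but the Basic plan wins overall — the comparison reverses. Plan Y's customers skew toward affiliate, which has a lower base rate.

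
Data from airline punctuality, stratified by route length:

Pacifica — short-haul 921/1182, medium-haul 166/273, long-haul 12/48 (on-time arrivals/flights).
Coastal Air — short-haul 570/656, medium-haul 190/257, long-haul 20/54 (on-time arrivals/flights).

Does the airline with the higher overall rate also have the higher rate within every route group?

Short-haul: Pacifica 921/1182 = 77.9%, Coastal Air 570/656 = 86.9% → Coastal Air
Medium-haul: Pacifica 166/273 = 60.8%, Coastal Air 190/257 = 73.9% → Coastal Air
Long-haul: Pacifica 12/48 = 25.0%, Coastal Air 20/54 = 37.0% → Coastal Air
Overall: Pacifica 1099/1503 = 73.1%, Coastal Air 780/967 = 80.7% → Coastal Air
Coastal Air wins overall and in every route group — no reversal.

Yes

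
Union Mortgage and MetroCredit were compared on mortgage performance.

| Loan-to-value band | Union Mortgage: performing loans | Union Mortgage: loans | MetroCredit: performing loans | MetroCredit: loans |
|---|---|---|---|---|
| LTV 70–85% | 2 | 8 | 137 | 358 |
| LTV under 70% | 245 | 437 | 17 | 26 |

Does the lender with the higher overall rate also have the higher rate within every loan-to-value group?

LTV 70–85%: Union Mortgage 2/8 = 25.0%, MetroCredit 137/358 = 38.3% → MetroCredit
LTV under 70%: Union Mortgage 245/437 = 56.1%, MetroCredit 17/26 = 65.4% → MetroCredit
Overall: Union Mortgage 247/445 = 55.5%, MetroCredit 154/384 = 40.1% → Union Mortgage
MetroCredit wins each loan-to-value group but Union Mortgage wins overall — the comparison reverses. MetroCredit's loans skew toward LTV 70–85%, which has a lower base rate.

No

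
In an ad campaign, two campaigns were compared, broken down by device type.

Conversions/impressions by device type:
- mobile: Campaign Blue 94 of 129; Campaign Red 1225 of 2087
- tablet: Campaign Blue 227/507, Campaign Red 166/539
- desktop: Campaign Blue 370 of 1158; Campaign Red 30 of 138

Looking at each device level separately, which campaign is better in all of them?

Mobile: Campaign Blue 94/129 = 72.9%, Campaign Red 1225/2087 = 58.7% → Campaign Blue
Tablet: Campaign Blue 227/507 = 44.8%, Campaign Red 166/539 = 30.8% → Campaign Blue
Desktop: Campaign Blue 370/1158 = 32.0%, Campaign Red 30/138 = 21.7% → Campaign Blue
Campaign Blue has the higher rate in all 3 groups.

Campaign Blue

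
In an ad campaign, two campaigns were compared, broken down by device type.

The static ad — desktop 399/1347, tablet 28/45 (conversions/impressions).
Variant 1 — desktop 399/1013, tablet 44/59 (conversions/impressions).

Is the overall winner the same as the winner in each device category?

Yes

Desktop: the static ad 399/1347 = 29.6%, Variant 1 399/1013 = 39.4% → Variant 1
Tablet: the static ad 28/45 = 62.2%, Variant 1 44/59 = 74.6% → Variant 1
Overall: the static ad 427/1392 = 30.7%, Variant 1 443/1072 = 41.3% → Variant 1
Variant 1 wins overall and in every device group — no reversal.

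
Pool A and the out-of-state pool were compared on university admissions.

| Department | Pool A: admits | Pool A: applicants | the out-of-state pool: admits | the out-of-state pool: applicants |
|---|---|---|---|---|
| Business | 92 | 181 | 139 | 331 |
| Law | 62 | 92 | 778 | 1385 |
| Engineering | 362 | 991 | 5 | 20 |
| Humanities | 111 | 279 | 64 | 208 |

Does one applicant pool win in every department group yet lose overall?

Yes

Business: Pool A 92/181 = 50.8%, the out-of-state pool 139/331 = 42.0% → Pool A
Law: Pool A 62/92 = 67.4%, the out-of-state pool 778/1385 = 56.2% → Pool A
Engineering: Pool A 362/991 = 36.5%, the out-of-state pool 5/20 = 25.0% → Pool A
Humanities: Pool A 111/279 = 39.8%, the out-of-state pool 64/208 = 30.8% → Pool A
Overall: Pool A 627/1543 = 40.6%, the out-of-state pool 986/1944 = 50.7% → the out-of-state pool
Pool A wins each department group but the out-of-state pool wins overall — the comparison reverses. Pool A's applicants skew toward Engineering, which has a lower base rate.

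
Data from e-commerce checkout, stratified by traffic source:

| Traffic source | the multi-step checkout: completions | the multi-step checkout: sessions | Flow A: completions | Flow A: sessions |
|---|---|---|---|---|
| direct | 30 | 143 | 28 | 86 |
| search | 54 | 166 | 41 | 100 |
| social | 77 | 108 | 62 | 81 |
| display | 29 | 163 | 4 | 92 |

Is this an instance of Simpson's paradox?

Direct: the multi-step checkout 30/143 = 21.0%, Flow A 28/86 = 32.6% → Flow A
Search: the multi-step checkout 54/166 = 32.5%, Flow A 41/100 = 41.0% → Flow A
Social: the multi-step checkout 77/108 = 71.3%, Flow A 62/81 = 76.5% → Flow A
Display: the multi-step checkout 29/163 = 17.8%, Flow A 4/92 = 4.3% → the multi-step checkout
Overall: the multi-step checkout 190/580 = 32.8%, Flow A 135/359 = 37.6% → Flow A
Neither sweeps: the multi-step checkout wins 1 of 4 groups, Flow A wins 3. Flow A wins overall but not every group — no Simpson reversal.

No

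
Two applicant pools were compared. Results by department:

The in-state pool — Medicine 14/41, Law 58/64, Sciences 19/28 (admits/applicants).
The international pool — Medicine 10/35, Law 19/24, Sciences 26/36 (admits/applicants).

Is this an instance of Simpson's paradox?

Medicine: the in-state pool 14/41 = 34.1%, the international pool 10/35 = 28.6% → the in-state pool
Law: the in-state pool 58/64 = 90.6%, the international pool 19/24 = 79.2% → the in-state pool
Sciences: the in-state pool 19/28 = 67.9%, the international pool 26/36 = 72.2% → the international pool
Overall: the in-state pool 91/133 = 68.4%, the international pool 55/95 = 57.9% → the in-state pool
Neither sweeps: the in-state pool wins 2 of 3 groups, the international pool wins 1. The in-state pool wins overall but not every group — no Simpson reversal.

No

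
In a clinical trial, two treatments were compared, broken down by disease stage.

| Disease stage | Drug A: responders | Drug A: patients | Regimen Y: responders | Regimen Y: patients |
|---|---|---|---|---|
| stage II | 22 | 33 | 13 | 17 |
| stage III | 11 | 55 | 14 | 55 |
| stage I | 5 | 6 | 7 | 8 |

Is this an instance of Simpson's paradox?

Stage II: Drug A 22/33 = 66.7%, Regimen Y 13/17 = 76.5% → Regimen Y
Stage III: Drug A 11/55 = 20.0%, Regimen Y 14/55 = 25.5% → Regimen Y
Stage I: Drug A 5/6 = 83.3%, Regimen Y 7/8 = 87.5% → Regimen Y
Overall: Drug A 38/94 = 40.4%, Regimen Y 34/80 = 42.5% → Regimen Y
Regimen Y wins overall and in every disease group — no reversal.

No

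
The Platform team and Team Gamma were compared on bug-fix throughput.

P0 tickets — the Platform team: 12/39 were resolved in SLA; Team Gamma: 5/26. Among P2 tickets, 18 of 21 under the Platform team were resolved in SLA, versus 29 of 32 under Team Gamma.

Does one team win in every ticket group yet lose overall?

P0: the Platform team 12/39 = 30.8%, Team Gamma 5/26 = 19.2% → the Platform team
P2: the Platform team 18/21 = 85.7%, Team Gamma 29/32 = 90.6% → Team Gamma
Overall: the Platform team 30/60 = 50.0%, Team Gamma 34/58 = 58.6% → Team Gamma
Neither sweeps: the Platform team wins 1 of 2 groups, Team Gamma wins 1. Team Gamma wins overall but not every group — no Simpson reversal.

No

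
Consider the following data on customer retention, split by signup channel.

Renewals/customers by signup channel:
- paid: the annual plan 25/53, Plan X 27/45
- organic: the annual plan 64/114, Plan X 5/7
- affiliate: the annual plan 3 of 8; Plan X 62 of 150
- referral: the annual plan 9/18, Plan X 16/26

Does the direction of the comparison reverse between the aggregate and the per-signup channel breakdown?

Yes

Paid: the annual plan 25/53 = 47.2%, Plan X 27/45 = 60.0% → Plan X
Organic: the annual plan 64/114 = 56.1%, Plan X 5/7 = 71.4% → Plan X
Affiliate: the annual plan 3/8 = 37.5%, Plan X 62/150 = 41.3% → Plan X
Referral: the annual plan 9/18 = 50.0%, Plan X 16/26 = 61.5% → Plan X
Overall: the annual plan 101/193 = 52.3%, Plan X 110/228 = 48.2% → the annual plan
Plan X wins each signup group but the annual plan wins overall — the comparison reverses. Plan X's customers skew toward affiliate, which has a lower base rate.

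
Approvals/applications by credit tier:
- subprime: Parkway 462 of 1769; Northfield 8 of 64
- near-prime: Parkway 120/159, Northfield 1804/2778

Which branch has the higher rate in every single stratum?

Parkway

Subprime: Parkway 462/1769 = 26.1%, Northfield 8/64 = 12.5% → Parkway
Near-prime: Parkway 120/159 = 75.5%, Northfield 1804/2778 = 64.9% → Parkway
Parkway has the higher rate in both groups.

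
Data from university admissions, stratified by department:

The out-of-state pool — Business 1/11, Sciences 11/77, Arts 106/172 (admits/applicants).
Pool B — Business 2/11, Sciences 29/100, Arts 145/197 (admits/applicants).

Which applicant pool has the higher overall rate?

Pool B

Business: the out-of-state pool 1/11 = 9.1%, Pool B 2/11 = 18.2% → Pool B
Sciences: the out-of-state pool 11/77 = 14.3%, Pool B 29/100 = 29.0% → Pool B
Arts: the out-of-state pool 106/172 = 61.6%, Pool B 145/197 = 73.6% → Pool B
Overall: the out-of-state pool 118/260 = 45.4%, Pool B 176/308 = 57.1% → Pool B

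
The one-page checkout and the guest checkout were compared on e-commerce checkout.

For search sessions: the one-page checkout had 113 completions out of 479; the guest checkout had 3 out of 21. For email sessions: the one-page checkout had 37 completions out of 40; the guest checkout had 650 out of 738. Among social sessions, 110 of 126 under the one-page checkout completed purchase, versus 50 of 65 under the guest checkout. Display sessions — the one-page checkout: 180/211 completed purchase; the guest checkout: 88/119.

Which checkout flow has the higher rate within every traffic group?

the one-page checkout

Search: the one-page checkout 113/479 = 23.6%, the guest checkout 3/21 = 14.3% → the one-page checkout
Email: the one-page checkout 37/40 = 92.5%, the guest checkout 650/738 = 88.1% → the one-page checkout
Social: the one-page checkout 110/126 = 87.3%, the guest checkout 50/65 = 76.9% → the one-page checkout
Display: the one-page checkout 180/211 = 85.3%, the guest checkout 88/119 = 73.9% → the one-page checkout
The one-page checkout has the higher rate in all 4 groups.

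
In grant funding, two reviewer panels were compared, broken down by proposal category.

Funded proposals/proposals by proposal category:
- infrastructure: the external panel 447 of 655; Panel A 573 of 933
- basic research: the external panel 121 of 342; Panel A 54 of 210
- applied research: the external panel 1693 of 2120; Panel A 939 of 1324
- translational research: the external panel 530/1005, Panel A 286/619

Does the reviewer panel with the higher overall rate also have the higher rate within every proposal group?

Yes

Infrastructure: the external panel 447/655 = 68.2%, Panel A 573/933 = 61.4% → the external panel
Basic research: the external panel 121/342 = 35.4%, Panel A 54/210 = 25.7% → the external panel
Applied research: the external panel 1693/2120 = 79.9%, Panel A 939/1324 = 70.9% → the external panel
Translational research: the external panel 530/1005 = 52.7%, Panel A 286/619 = 46.2% → the external panel
Overall: the external panel 2791/4122 = 67.7%, Panel A 1852/3086 = 60.0% → the external panel
The external panel wins overall and in every proposal group — no reversal.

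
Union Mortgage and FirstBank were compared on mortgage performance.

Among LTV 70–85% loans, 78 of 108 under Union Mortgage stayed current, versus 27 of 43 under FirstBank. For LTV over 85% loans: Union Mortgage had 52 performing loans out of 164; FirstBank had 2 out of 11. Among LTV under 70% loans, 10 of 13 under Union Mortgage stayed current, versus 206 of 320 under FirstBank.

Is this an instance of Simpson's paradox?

Yes

LTV 70–85%: Union Mortgage 78/108 = 72.2%, FirstBank 27/43 = 62.8% → Union Mortgage
LTV over 85%: Union Mortgage 52/164 = 31.7%, FirstBank 2/11 = 18.2% → Union Mortgage
LTV under 70%: Union Mortgage 10/13 = 76.9%, FirstBank 206/320 = 64.4% → Union Mortgage
Overall: Union Mortgage 140/285 = 49.1%, FirstBank 235/374 = 62.8% → FirstBank
Union Mortgage wins each loan-to-value group but FirstBank wins overall — the comparison reverses. Union Mortgage's loans skew toward LTV over 85%, which has a lower base rate.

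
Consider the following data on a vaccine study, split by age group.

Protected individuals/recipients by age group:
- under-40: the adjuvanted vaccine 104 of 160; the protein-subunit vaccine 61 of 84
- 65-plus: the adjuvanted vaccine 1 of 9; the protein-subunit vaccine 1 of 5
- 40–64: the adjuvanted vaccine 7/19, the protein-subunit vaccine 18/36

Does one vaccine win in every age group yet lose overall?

No

Under-40: the adjuvanted vaccine 104/160 = 65.0%, the protein-subunit vaccine 61/84 = 72.6% → the protein-subunit vaccine
65-plus: the adjuvanted vaccine 1/9 = 11.1%, the protein-subunit vaccine 1/5 = 20.0% → the protein-subunit vaccine
40–64: the adjuvanted vaccine 7/19 = 36.8%, the protein-subunit vaccine 18/36 = 50.0% → the protein-subunit vaccine
Overall: the adjuvanted vaccine 112/188 = 59.6%, the protein-subunit vaccine 80/125 = 64.0% → the protein-subunit vaccine
The protein-subunit vaccine wins overall and in every age group — no reversal.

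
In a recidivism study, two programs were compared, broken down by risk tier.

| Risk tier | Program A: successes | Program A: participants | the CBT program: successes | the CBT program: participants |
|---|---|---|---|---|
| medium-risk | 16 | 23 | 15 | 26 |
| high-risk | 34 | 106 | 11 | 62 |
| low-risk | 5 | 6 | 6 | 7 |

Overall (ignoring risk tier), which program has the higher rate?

Program A

Medium-risk: Program A 16/23 = 69.6%, the CBT program 15/26 = 57.7% → Program A
High-risk: Program A 34/106 = 32.1%, the CBT program 11/62 = 17.7% → Program A
Low-risk: Program A 5/6 = 83.3%, the CBT program 6/7 = 85.7% → the CBT program
Overall: Program A 55/135 = 40.7%, the CBT program 32/95 = 33.7% → Program A
(Neither sweeps every risk group, but Program A has the higher pooled rate.)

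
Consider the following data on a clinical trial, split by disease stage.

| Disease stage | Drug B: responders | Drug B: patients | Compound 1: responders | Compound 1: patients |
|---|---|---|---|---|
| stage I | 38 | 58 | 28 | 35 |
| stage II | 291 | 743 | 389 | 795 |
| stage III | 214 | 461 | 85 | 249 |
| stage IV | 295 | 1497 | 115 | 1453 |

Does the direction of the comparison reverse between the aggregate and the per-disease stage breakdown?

Stage I: Drug B 38/58 = 65.5%, Compound 1 28/35 = 80.0% → Compound 1
Stage II: Drug B 291/743 = 39.2%, Compound 1 389/795 = 48.9% → Compound 1
Stage III: Drug B 214/461 = 46.4%, Compound 1 85/249 = 34.1% → Drug B
Stage IV: Drug B 295/1497 = 19.7%, Compound 1 115/1453 = 7.9% → Drug B
Overall: Drug B 838/2759 = 30.4%, Compound 1 617/2532 = 24.4% → Drug B
Neither sweeps: Drug B wins 2 of 4 groups, Compound 1 wins 2. Drug B wins overall but not every group — no Simpson reversal.

No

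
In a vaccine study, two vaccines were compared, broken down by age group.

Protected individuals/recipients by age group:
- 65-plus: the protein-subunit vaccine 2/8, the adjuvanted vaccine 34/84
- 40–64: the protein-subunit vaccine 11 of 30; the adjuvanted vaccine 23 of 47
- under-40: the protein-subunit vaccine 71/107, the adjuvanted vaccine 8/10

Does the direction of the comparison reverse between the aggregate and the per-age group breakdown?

Yes

65-plus: the protein-subunit vaccine 2/8 = 25.0%, the adjuvanted vaccine 34/84 = 40.5% → the adjuvanted vaccine
40–64: the protein-subunit vaccine 11/30 = 36.7%, the adjuvanted vaccine 23/47 = 48.9% → the adjuvanted vaccine
Under-40: the protein-subunit vaccine 71/107 = 66.4%, the adjuvanted vaccine 8/10 = 80.0% → the adjuvanted vaccine
Overall: the protein-subunit vaccine 84/145 = 57.9%, the adjuvanted vaccine 65/141 = 46.1% → the protein-subunit vaccine
The adjuvanted vaccine wins each age group but the protein-subunit vaccine wins overall — the comparison reverses. The adjuvanted vaccine's recipients skew toward 65-plus, which has a lower base rate.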